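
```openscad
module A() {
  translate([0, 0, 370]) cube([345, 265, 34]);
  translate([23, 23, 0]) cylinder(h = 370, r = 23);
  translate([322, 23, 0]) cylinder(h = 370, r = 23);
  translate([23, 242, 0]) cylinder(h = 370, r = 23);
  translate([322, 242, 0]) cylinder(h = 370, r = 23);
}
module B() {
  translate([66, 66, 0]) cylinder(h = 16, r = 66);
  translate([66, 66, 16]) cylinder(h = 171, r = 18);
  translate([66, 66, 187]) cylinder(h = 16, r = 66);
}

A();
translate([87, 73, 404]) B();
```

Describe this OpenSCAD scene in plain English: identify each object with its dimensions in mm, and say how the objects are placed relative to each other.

A is a simple wooden stool: a rectangular seat 345 mm (x) by 265 mm (y), 34 mm thick, top face at z = 404 mm, on four round legs, each 46 mm in diameter. The legs rest on z = 0, each leg's axis is inset half a diameter from the nearest pair of seat edges (so the leg's bounding box is flush with the corner).

B is a spool: two coaxial disc flanges of radius 66 mm and thickness 16 mm, joined by a core cylinder of radius 18 mm and height 171 mm. The lower flange rests on z = 0 and the three cylinders share a vertical axis.

The spool is on top of the stool.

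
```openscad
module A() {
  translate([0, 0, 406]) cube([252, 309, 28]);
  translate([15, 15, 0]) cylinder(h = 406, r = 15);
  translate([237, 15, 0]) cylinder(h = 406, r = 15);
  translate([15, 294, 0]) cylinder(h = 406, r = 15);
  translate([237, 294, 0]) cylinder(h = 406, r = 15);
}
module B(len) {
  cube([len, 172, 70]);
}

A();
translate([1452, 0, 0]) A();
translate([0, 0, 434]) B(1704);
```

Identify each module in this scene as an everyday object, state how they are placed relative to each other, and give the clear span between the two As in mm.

Second stool starts at x = 1452; first ends at x = 252; clear span = 1452 − 252 = 1200 mm.

A is a stool. B is a beam. A beam spans the tops of two stools. The clear span between the two stools is 1200 mm.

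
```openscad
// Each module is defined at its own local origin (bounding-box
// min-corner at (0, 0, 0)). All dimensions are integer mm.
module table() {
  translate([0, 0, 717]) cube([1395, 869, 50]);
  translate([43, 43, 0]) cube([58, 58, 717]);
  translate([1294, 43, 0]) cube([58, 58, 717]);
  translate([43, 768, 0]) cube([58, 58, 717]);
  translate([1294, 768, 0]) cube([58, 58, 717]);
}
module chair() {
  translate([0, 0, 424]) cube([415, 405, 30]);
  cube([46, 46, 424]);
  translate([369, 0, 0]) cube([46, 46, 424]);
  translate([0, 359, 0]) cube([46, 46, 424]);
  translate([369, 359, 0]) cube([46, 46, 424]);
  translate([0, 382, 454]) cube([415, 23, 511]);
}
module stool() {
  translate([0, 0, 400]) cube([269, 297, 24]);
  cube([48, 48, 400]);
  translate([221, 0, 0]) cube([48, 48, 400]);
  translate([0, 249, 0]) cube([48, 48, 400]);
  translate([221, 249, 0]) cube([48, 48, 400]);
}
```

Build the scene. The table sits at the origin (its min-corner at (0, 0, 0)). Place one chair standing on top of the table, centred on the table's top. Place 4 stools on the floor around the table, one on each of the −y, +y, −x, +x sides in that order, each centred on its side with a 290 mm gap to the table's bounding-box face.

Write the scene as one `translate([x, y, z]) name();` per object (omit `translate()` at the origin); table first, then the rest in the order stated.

table();
translate([490, 232, 767]) chair();
translate([563, -587, 0]) stool();
translate([563, 1159, 0]) stool();
translate([-559, 286, 0]) stool();
translate([1685, 286, 0]) stool();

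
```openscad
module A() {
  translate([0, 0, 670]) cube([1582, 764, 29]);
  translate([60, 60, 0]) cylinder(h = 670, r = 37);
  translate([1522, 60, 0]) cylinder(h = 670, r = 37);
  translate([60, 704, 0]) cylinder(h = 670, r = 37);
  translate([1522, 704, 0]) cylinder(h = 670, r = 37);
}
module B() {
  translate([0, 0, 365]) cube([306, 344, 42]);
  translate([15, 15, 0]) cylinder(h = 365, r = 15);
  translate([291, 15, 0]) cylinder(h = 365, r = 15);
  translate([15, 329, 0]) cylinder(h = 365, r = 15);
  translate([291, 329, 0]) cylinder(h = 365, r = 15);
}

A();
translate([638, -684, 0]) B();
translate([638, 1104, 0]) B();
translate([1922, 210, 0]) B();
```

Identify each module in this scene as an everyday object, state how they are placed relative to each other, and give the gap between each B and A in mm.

Each stool's nearest face is 340 mm from the table's bounding box.

A is a table. B is a stool. Three stools sit around the table at the −y, +y, +x sides. The gap between each stool and the table is 340 mm.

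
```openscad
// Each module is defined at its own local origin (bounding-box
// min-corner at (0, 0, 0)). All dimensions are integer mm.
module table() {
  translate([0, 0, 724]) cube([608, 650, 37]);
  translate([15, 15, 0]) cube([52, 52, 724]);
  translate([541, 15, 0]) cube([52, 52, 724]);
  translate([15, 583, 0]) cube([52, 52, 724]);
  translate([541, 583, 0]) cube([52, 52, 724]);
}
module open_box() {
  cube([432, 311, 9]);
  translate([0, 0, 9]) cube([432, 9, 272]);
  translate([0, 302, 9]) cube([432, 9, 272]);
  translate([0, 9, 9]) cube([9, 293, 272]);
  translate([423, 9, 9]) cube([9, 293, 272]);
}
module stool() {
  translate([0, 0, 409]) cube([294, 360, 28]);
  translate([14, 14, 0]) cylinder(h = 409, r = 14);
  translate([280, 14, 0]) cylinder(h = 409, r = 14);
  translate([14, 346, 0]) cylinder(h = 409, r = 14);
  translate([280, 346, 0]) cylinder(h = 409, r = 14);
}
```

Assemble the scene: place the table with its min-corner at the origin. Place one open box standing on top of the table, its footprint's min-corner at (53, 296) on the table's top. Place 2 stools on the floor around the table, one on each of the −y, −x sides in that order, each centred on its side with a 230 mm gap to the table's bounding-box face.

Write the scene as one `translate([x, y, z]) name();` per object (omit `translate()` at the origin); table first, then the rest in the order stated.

table();
translate([53, 296, 761]) open_box();
translate([157, -590, 0]) stool();
translate([-524, 145, 0]) stool();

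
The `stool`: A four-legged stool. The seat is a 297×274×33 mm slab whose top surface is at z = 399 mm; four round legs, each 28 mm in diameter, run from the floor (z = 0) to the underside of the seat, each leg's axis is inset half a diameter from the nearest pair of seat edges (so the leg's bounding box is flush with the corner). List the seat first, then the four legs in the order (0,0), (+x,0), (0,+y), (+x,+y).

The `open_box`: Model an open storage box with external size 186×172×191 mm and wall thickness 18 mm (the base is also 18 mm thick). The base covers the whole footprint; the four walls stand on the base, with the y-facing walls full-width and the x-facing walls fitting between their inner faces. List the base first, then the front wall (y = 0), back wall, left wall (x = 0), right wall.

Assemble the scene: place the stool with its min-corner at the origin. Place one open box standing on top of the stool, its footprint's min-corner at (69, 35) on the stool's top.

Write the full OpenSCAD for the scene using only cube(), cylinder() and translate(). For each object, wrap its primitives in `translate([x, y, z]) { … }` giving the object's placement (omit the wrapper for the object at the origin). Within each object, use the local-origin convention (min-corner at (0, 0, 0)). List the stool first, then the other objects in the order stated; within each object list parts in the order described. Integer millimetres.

translate([0, 0, 366]) cube([297, 274, 33]);
translate([14, 14, 0]) cylinder(h = 366, r = 14);
translate([283, 14, 0]) cylinder(h = 366, r = 14);
translate([14, 260, 0]) cylinder(h = 366, r = 14);
translate([283, 260, 0]) cylinder(h = 366, r = 14);
translate([69, 35, 399]) {
  cube([186, 172, 18]);
  translate([0, 0, 18]) cube([186, 18, 173]);
  translate([0, 154, 18]) cube([186, 18, 173]);
  translate([0, 18, 18]) cube([18, 136, 173]);
  translate([168, 18, 18]) cube([18, 136, 173]);
}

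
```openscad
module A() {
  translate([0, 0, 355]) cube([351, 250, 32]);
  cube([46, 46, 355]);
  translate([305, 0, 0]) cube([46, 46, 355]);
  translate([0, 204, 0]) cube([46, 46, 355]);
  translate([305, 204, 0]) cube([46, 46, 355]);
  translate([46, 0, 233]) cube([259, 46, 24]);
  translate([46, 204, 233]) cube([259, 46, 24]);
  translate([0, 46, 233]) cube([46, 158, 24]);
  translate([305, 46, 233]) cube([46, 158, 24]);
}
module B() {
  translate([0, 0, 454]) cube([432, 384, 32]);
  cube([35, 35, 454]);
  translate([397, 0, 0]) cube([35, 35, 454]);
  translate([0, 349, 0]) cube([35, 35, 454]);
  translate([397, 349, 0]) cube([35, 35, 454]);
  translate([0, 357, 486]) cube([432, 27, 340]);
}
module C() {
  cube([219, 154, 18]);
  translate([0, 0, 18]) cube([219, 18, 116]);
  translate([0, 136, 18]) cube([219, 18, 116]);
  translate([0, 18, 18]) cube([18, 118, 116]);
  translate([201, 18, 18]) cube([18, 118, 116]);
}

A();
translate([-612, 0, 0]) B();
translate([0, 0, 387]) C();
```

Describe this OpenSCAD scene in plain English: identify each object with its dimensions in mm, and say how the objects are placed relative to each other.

A is a four-legged stool. The seat is 351×250 mm, 32 mm thick, top at z = 387 mm. It stands on four square legs, each 46×46 mm in cross-section, from z = 0 to the seat underside, each flush with a corner of the seat. Four stretchers, 46 mm wide and 24 mm tall, connect adjacent legs with their undersides at z = 233 mm, each running between the inner faces of the legs it joins and aligned with the legs' outer faces on the other axis.

B is a chair: 432×384 mm seat, 32 mm thick, top at z = 486 mm, on four 35 mm square corner legs flush with the seat edges. A 27 mm thick backrest slab spans the full seat width, extending 340 mm above the seat top, its back face flush with the seat's +y edge.

C is an open-topped rectangular box: outside dimensions 219×154×134 mm, with a uniform wall and base thickness of 18 mm. The base is a full 219×154 slab on the floor; four walls sit on top of the base. The front and back walls (the −y and +y sides) span the full width; the two side walls fit between them.

The chair is on the floor beside the stool on its −x side. The open box is on top of the stool.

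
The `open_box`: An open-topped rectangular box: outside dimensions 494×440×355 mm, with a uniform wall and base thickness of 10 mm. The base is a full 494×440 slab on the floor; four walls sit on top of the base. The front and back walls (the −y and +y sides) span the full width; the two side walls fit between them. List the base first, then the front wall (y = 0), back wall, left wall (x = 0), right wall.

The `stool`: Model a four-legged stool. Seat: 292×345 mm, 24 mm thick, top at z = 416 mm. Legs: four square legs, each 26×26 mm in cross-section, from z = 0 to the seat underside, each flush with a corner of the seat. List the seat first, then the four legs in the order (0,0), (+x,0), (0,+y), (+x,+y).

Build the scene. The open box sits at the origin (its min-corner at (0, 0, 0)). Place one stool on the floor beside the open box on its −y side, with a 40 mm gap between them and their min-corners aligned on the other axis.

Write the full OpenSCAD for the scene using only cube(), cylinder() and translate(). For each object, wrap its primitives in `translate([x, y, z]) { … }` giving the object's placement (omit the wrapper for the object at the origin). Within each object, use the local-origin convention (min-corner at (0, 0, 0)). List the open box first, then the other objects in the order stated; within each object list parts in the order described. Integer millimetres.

cube([494, 440, 10]);
translate([0, 0, 10]) cube([494, 10, 345]);
translate([0, 430, 10]) cube([494, 10, 345]);
translate([0, 10, 10]) cube([10, 420, 345]);
translate([484, 10, 10]) cube([10, 420, 345]);
translate([0, -385, 0]) {
  translate([0, 0, 392]) cube([292, 345, 24]);
  cube([26, 26, 392]);
  translate([266, 0, 0]) cube([26, 26, 392]);
  translate([0, 319, 0]) cube([26, 26, 392]);
  translate([266, 319, 0]) cube([26, 26, 392]);
}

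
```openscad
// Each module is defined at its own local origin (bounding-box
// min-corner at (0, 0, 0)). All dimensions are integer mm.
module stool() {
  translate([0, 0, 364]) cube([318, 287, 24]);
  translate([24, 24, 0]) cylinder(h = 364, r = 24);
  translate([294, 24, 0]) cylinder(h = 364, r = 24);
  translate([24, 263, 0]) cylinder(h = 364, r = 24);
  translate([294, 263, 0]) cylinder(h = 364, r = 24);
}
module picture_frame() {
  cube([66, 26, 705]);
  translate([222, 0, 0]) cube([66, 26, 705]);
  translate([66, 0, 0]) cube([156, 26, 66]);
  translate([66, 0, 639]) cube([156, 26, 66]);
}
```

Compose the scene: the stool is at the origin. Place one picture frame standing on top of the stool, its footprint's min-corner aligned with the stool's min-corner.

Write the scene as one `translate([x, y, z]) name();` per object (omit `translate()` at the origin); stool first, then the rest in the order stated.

stool();
translate([0, 0, 388]) picture_frame();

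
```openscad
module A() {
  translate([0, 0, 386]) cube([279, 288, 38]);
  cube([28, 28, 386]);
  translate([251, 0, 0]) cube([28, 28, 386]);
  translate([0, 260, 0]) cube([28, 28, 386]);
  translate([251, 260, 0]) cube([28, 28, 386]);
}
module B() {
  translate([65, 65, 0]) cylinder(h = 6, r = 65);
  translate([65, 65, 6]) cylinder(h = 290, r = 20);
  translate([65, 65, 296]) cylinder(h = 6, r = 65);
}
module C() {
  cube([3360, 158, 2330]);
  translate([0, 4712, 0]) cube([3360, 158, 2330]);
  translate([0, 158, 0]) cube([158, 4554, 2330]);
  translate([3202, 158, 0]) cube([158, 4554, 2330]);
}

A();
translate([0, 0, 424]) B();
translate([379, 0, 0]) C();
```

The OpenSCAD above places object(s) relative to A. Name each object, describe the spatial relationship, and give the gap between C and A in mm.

A is a stool. B is a spool. C is a house frame. The spool is on top of the stool. The house frame is on the floor beside the stool on its +x side. The gap between the house frame and the stool is 100 mm.

The house frame's nearest face is 100 mm from the stool's +x face.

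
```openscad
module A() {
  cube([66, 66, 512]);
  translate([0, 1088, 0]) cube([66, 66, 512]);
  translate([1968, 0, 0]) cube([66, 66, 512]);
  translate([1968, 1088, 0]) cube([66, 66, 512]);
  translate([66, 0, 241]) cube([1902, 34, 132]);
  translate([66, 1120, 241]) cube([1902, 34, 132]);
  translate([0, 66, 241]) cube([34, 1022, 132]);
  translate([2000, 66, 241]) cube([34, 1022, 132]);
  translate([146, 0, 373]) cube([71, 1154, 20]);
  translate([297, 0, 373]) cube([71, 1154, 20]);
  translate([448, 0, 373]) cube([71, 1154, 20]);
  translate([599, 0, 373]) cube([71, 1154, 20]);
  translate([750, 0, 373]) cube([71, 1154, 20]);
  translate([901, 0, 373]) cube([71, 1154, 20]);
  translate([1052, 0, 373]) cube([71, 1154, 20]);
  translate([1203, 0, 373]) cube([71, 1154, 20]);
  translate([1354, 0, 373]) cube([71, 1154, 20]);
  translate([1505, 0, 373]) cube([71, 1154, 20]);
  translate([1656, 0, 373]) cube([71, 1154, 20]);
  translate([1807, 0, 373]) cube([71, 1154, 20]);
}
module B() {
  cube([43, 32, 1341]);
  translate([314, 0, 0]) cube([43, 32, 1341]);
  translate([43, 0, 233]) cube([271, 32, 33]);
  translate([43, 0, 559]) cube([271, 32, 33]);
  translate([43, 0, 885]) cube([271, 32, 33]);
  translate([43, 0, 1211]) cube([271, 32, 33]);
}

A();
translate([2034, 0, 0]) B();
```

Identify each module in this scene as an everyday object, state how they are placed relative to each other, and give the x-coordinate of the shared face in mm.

The bed frame's +x face and the ladder's −x face are both at x = 2034 mm.

A is a bed frame. B is a ladder. The ladder is against the bed frame's +x side, with their −y faces flush. The x-coordinate of the shared face is 2034 mm.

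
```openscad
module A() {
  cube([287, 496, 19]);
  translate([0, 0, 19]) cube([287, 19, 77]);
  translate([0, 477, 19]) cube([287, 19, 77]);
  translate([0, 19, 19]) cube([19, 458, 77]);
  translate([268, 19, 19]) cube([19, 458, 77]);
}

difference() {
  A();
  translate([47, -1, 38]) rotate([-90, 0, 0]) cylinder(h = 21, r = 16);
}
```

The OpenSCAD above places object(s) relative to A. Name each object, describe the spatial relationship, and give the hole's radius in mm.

The subtracted cylinder has r = 16 mm.

A is an open box. The open box has a circular hole through its front wall. The hole's radius is 16 mm.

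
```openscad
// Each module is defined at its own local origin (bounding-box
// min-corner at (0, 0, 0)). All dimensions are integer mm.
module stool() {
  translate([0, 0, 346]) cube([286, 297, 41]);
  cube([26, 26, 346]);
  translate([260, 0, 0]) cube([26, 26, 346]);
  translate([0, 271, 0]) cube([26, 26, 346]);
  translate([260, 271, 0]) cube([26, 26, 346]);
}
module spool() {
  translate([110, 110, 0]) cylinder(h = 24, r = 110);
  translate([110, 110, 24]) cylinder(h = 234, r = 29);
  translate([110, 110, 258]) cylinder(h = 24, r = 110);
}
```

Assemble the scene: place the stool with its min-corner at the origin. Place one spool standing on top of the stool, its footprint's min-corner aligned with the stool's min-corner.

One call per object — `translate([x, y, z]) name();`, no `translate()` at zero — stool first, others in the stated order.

stool();
translate([0, 0, 387]) spool();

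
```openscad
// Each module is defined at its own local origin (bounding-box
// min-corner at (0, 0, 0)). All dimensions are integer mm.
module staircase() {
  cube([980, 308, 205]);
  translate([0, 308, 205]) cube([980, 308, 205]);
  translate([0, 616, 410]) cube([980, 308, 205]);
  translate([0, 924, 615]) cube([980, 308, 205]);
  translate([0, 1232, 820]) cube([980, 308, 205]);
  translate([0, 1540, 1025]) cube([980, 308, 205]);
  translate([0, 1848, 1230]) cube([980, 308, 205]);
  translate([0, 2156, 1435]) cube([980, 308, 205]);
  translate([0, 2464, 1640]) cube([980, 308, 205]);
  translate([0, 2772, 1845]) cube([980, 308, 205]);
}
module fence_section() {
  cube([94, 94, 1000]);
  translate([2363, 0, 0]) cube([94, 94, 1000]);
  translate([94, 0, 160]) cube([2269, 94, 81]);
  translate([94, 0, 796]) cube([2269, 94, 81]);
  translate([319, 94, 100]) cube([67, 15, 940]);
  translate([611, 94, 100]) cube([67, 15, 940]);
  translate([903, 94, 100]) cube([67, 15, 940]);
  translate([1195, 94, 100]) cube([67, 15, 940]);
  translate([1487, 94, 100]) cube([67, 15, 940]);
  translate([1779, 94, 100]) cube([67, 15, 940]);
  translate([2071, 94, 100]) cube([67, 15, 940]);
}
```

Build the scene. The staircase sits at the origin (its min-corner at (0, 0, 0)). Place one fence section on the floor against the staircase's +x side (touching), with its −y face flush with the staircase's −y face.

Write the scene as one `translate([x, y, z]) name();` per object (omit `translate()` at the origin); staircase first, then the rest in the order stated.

staircase();
translate([980, 0, 0]) fence_section();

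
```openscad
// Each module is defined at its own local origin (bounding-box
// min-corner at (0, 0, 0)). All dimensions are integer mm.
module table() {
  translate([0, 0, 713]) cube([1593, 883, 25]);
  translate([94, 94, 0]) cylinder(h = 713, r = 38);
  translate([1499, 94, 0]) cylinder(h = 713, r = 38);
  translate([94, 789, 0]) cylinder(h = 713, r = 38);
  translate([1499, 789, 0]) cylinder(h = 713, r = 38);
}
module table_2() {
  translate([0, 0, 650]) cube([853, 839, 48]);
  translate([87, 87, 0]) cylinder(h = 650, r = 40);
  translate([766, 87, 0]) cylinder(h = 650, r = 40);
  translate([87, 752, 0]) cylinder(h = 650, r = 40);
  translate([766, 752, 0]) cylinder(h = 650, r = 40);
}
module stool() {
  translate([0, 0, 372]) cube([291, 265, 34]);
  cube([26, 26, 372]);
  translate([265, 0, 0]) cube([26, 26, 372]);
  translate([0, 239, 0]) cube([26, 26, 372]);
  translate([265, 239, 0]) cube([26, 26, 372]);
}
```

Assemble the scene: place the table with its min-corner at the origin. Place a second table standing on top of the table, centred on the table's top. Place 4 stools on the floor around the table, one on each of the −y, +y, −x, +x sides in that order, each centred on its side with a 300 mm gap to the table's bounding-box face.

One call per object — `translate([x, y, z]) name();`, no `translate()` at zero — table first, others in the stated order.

table();
translate([370, 22, 738]) table_2();
translate([651, -565, 0]) stool();
translate([651, 1183, 0]) stool();
translate([-591, 309, 0]) stool();
translate([1893, 309, 0]) stool();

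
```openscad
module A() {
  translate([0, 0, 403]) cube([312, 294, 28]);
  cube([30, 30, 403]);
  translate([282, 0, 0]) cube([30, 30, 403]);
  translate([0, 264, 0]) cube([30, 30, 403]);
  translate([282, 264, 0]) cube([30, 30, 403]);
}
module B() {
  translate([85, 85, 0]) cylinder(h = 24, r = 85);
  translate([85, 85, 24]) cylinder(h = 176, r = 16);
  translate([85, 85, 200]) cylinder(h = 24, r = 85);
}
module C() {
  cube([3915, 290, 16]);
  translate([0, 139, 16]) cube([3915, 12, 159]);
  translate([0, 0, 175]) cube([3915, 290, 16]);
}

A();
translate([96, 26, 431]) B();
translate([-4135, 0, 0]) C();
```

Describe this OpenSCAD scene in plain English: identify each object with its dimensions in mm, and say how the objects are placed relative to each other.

A is a four-legged stool. The seat is 312×294 mm, 28 mm thick, top at z = 431 mm. It stands on four square legs, each 30×30 mm in cross-section, from z = 0 to the seat underside, each flush with a corner of the seat.

B is a spool: two coaxial disc flanges of radius 85 mm and thickness 24 mm, joined by a core cylinder of radius 16 mm and height 176 mm. The lower flange rests on z = 0 and the three cylinders share a vertical axis.

C is an I-beam lying along x, 3915 mm long. Overall section height 191 mm. Two flanges 290 mm wide (y) and 16 mm thick, one on the floor and one at the top; a web 12 mm thick runs between them, centred on the flange width.

The spool is on top of the stool. The I-beam is on the floor beside the stool on its −x side.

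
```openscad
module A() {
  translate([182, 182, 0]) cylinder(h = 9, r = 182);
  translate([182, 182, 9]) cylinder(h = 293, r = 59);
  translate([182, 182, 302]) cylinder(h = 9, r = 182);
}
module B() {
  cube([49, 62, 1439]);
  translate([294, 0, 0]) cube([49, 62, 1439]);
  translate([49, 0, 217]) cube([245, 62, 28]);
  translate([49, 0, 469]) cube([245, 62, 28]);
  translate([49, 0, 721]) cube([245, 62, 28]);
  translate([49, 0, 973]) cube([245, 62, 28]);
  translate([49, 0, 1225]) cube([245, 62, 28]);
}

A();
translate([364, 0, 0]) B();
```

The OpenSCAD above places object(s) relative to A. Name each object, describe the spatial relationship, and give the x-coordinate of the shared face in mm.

A is a spool. B is a ladder. The ladder is against the spool's +x side, with their −y faces flush. The x-coordinate of the shared face is 364 mm.

The spool's +x face and the ladder's −x face are both at x = 364 mm.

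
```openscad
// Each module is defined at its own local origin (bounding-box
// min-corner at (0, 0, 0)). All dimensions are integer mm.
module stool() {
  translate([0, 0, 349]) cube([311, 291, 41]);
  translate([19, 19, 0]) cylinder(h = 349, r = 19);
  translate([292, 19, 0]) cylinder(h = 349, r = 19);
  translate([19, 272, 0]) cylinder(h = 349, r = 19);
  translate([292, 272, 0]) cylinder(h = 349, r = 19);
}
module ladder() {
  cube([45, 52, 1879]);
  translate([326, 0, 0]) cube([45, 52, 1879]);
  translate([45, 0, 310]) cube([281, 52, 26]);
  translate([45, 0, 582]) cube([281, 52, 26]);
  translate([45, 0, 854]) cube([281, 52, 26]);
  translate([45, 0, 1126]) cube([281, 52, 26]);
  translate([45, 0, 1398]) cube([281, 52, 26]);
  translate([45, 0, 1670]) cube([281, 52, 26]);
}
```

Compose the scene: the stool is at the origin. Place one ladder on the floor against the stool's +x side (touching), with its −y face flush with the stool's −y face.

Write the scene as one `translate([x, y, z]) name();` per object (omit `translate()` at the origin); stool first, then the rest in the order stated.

stool();
translate([311, 0, 0]) ladder();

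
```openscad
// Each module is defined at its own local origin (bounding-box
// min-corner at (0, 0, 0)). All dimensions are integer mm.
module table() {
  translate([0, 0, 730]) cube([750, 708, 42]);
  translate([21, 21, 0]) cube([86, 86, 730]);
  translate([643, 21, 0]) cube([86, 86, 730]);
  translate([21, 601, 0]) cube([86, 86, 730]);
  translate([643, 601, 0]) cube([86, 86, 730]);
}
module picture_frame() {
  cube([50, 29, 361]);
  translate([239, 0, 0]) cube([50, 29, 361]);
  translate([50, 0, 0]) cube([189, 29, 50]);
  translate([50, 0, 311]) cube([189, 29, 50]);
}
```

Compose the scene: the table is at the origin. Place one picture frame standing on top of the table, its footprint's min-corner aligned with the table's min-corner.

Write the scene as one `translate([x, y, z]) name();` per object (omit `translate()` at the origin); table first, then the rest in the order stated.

table();
translate([0, 0, 772]) picture_frame();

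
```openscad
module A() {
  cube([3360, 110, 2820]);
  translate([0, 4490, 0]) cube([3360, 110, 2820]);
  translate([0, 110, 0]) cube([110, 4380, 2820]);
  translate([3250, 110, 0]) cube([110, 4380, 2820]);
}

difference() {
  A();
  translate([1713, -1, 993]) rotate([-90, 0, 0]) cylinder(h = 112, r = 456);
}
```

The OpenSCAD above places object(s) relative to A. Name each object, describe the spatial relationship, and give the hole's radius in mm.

The subtracted cylinder has r = 456 mm.

A is a house frame. The house frame has a circular hole through its front wall. The hole's radius is 456 mm.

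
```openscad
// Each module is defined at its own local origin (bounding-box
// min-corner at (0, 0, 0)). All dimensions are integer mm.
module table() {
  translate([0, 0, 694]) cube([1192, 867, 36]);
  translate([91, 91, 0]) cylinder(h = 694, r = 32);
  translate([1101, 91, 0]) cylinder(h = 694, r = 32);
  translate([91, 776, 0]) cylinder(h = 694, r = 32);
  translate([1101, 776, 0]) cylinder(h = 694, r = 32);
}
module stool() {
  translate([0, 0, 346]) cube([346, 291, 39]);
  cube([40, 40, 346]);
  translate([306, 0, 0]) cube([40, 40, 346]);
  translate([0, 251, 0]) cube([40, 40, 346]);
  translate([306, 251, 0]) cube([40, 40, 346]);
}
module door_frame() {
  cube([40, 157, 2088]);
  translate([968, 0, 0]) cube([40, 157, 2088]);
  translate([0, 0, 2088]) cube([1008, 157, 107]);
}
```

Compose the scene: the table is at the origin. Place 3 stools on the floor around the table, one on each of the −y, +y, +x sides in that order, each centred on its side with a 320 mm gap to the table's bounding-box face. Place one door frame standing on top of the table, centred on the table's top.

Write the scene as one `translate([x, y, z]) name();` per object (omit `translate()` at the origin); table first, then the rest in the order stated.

table();
translate([423, -611, 0]) stool();
translate([423, 1187, 0]) stool();
translate([1512, 288, 0]) stool();
translate([92, 355, 730]) door_frame();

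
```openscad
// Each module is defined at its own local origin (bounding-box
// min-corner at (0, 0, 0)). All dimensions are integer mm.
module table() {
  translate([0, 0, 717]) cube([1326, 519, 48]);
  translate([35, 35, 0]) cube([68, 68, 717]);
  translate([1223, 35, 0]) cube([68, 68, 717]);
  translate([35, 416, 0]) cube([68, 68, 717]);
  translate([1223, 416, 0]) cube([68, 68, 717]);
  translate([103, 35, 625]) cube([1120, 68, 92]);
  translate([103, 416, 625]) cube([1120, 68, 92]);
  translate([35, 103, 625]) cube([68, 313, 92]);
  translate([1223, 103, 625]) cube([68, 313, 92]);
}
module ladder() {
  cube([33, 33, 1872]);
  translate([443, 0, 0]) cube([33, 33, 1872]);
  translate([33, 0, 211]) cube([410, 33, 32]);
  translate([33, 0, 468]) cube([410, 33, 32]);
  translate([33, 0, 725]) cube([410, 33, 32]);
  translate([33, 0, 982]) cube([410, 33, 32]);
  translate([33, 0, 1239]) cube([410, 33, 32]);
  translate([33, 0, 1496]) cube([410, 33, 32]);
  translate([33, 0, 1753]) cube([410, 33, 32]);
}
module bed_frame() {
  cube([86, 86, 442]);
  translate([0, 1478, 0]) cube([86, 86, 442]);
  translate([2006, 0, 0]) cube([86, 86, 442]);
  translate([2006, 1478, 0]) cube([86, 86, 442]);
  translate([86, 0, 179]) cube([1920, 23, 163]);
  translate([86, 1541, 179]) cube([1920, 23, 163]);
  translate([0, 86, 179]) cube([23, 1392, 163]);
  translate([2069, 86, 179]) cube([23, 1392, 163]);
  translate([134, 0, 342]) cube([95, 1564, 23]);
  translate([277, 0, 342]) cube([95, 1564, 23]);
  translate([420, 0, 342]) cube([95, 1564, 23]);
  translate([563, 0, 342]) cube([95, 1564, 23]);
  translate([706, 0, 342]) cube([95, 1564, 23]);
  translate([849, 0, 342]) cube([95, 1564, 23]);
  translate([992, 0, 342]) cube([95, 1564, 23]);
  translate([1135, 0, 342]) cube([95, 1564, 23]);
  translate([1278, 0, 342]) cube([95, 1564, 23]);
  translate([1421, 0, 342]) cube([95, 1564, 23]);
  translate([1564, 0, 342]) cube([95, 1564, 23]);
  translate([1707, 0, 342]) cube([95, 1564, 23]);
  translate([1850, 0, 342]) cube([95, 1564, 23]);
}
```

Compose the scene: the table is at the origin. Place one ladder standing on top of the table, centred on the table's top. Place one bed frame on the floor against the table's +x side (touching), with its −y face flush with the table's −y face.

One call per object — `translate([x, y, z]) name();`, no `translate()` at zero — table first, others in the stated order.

table();
translate([425, 243, 765]) ladder();
translate([1326, 0, 0]) bed_frame();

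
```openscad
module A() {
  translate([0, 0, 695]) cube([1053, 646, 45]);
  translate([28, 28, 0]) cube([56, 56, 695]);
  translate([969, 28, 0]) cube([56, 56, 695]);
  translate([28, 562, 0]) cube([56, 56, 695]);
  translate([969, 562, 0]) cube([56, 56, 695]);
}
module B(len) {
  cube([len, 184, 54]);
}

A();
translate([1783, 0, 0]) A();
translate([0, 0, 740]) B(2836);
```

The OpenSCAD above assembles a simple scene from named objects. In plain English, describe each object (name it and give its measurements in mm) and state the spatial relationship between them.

A is a rectangular dining table. The top is 1053×646×45 mm with its upper surface at z = 740 mm. It stands on four 56×56 mm square legs, each inset 28 mm from the nearest pair of top edges, running from the floor to the underside of the top.

B is a rectangular beam 2836 mm long (x), 184 mm deep (y), 54 mm thick (z).

The beam spans the tops of two tables placed 730 mm apart, resting at z = 740 mm.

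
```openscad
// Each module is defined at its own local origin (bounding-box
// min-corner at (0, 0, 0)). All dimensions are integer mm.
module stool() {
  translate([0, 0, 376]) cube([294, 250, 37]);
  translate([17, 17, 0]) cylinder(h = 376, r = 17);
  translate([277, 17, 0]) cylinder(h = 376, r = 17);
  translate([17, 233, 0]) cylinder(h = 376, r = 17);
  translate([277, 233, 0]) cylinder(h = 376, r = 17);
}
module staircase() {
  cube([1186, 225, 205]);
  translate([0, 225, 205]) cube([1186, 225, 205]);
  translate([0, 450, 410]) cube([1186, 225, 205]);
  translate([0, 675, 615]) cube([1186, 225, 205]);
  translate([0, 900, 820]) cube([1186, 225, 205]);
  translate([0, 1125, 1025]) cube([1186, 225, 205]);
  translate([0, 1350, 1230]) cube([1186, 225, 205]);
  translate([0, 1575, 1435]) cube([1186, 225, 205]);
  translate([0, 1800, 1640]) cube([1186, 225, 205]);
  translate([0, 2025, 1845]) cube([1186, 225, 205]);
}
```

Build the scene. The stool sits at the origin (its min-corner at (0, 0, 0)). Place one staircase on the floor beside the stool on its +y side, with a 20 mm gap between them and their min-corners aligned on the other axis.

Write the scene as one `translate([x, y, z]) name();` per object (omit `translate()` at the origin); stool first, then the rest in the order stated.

stool();
translate([0, 270, 0]) staircase();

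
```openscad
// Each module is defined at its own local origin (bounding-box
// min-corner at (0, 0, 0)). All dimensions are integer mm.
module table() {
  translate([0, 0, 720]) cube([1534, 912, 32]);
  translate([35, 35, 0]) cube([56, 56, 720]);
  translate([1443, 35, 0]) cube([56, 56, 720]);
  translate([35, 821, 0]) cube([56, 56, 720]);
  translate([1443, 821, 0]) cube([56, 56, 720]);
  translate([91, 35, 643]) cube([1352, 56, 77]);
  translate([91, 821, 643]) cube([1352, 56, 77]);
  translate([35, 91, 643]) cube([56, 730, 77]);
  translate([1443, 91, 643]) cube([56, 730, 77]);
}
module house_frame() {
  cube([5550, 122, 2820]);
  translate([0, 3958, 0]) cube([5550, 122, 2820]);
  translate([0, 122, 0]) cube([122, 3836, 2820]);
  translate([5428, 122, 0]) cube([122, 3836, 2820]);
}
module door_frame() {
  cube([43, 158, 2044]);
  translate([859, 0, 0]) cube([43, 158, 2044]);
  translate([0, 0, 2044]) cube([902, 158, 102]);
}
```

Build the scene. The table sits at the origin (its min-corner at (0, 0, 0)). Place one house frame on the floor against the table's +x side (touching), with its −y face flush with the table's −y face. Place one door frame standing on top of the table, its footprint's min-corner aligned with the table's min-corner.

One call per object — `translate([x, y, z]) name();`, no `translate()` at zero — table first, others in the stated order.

table();
translate([1534, 0, 0]) house_frame();
translate([0, 0, 752]) door_frame();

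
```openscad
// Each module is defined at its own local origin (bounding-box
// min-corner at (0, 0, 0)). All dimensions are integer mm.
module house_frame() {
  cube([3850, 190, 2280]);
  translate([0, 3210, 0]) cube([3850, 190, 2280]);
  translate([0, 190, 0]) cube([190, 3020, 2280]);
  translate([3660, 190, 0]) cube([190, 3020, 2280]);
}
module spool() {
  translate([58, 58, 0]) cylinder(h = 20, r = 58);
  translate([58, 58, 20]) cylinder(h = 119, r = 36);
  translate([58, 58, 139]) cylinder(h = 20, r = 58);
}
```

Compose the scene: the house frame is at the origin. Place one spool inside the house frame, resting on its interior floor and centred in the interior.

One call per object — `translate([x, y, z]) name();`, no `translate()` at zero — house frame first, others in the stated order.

house_frame();
translate([1867, 1642, 0]) spool();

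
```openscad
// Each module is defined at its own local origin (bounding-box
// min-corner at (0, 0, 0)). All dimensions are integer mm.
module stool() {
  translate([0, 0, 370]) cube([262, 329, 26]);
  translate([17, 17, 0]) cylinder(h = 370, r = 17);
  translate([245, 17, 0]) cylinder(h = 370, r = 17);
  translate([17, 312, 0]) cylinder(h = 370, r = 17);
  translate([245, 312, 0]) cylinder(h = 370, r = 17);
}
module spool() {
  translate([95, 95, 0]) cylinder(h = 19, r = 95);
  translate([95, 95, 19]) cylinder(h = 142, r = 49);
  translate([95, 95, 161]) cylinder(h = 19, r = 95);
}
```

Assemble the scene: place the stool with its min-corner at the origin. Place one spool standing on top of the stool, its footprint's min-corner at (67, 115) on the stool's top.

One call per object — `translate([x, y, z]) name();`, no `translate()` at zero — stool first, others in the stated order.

stool();
translate([67, 115, 396]) spool();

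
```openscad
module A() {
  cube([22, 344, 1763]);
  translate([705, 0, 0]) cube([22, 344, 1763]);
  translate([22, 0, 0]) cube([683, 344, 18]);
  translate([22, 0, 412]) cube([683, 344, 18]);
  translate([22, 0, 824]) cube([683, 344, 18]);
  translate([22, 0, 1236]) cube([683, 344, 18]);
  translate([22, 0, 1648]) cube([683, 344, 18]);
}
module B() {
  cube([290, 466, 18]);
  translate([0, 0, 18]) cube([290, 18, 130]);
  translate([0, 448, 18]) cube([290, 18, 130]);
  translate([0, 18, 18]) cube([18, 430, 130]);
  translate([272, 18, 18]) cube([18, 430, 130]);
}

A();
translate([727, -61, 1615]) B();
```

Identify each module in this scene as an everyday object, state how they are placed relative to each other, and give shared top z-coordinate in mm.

Both tops at z = 1763 mm.

A is a bookshelf. B is an open box. The open box is beside the bookshelf with their tops flush at z = 1763. The shared top z-coordinate is 1763 mm.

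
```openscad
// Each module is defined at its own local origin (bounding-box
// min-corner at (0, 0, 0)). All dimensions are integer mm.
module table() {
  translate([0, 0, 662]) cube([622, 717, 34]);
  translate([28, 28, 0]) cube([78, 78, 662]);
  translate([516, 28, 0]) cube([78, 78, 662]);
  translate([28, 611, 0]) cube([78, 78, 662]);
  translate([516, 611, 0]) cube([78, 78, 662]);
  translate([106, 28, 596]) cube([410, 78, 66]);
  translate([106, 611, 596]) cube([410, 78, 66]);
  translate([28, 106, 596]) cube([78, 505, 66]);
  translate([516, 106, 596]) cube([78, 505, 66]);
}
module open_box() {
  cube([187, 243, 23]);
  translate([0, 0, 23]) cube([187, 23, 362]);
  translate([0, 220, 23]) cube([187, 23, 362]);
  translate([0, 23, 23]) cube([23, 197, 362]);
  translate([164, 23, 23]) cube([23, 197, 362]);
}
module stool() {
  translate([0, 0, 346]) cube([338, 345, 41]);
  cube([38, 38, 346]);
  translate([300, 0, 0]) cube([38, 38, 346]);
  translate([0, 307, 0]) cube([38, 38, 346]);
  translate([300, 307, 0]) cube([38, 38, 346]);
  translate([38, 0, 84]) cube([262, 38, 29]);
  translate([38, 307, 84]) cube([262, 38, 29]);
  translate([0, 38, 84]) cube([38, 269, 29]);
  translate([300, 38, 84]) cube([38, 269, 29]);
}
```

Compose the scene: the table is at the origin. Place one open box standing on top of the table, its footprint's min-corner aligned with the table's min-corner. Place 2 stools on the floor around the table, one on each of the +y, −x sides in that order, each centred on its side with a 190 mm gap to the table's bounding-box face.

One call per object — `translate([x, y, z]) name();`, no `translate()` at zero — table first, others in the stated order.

table();
translate([0, 0, 696]) open_box();
translate([142, 907, 0]) stool();
translate([-528, 186, 0]) stool();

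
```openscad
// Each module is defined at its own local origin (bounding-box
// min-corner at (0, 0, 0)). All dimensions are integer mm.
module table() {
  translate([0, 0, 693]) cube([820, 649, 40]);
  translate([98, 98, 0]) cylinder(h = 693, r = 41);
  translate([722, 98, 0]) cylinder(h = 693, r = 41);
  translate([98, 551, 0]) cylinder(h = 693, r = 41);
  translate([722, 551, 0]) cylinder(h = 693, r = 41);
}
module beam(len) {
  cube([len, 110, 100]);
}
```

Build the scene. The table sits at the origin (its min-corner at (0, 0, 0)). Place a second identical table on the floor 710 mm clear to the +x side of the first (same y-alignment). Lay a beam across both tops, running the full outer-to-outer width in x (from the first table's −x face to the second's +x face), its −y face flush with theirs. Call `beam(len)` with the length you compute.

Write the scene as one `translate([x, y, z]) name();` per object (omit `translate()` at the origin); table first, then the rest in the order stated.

table();
translate([1530, 0, 0]) table();
translate([0, 0, 733]) beam(2350);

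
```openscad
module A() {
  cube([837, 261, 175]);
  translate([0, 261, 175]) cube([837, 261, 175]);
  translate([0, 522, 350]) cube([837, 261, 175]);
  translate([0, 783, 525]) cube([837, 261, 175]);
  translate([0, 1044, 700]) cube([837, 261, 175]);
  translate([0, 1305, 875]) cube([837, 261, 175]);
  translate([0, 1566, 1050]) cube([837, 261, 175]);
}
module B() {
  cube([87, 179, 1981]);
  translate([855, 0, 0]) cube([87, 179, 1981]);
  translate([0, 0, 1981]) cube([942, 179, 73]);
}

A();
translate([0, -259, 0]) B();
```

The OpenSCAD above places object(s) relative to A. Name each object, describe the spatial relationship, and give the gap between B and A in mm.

The door frame's nearest face is 80 mm from the staircase's −y face.

A is a staircase. B is a door frame. The door frame is on the floor beside the staircase on its −y side. The gap between the door frame and the staircase is 80 mm.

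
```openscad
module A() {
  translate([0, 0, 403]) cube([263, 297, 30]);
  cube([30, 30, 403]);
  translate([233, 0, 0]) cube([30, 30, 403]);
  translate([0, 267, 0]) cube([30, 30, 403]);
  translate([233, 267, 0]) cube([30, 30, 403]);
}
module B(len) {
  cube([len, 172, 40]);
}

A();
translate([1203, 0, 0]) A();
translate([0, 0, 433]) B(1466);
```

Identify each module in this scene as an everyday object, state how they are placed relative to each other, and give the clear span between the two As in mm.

A is a stool. B is a beam. A beam spans the tops of two stools. The clear span between the two stools is 940 mm.

Second stool starts at x = 1203; first ends at x = 263; clear span = 1203 − 263 = 940 mm.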